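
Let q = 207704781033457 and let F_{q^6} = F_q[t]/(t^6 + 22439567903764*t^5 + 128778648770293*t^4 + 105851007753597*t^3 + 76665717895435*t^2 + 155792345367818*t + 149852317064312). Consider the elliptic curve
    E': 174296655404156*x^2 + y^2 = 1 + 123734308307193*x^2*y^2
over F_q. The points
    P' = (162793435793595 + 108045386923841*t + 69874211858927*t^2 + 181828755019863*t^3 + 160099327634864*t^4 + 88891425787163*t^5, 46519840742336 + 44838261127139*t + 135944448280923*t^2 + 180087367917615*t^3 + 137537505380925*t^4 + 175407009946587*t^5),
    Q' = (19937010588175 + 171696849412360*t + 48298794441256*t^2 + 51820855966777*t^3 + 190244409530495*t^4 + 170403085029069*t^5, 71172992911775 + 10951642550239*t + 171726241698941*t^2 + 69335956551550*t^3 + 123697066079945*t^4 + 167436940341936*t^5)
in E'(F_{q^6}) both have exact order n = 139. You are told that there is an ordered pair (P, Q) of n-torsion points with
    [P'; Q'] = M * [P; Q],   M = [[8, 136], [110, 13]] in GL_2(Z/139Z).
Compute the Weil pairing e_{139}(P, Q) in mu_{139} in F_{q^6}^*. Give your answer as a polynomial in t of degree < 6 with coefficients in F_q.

11831663604555 + 172134913485518*t + 6943950008712*t^2 + 100902407821778*t^3 + 166605926121264*t^4 + 13401702021407*t^5

e_{139}(aP+bQ,cP+dQ) = e_{139}(P,Q)^(ad-bc); with (a,b,c,d)=(8,136,110,13) this gives the det-139 law.
det(M) mod 139 = 17; its inverse in (Z/139)^* is 90 (check: 17*90 mod 139 = 1).
Edwards->Montgomery: u=(1+y)/(1-y), v=u/x -> 95715252401482v^2=u^3+33150715498928u^2+u; then x_W=64566782032605u+84289290790801: y^2=x^3+80288659991014*x+88363387766619.
n = 139 = (10001011)_2 (8 bits, wt 4); accumulate f_{139,P'}(Q'+S)/f_{139,P'}(S) along the 7-step ladder.
So e_{139}(P',Q') = 189166978007073 + 72056652431178*t + 109515185197694*t^2 + 128093197025205*t^3 + 194184187746771*t^4 + 147193261033664*t^5.
e_{139}(P,Q) = (189166978007073 + 72056652431178*t + 109515185197694*t^2 + 128093197025205*t^3 + 194184187746771*t^4 + 147193261033664*t^5)^{90} = 11831663604555 + 172134913485518*t + 6943950008712*t^2 + 100902407821778*t^3 + 166605926121264*t^4 + 13401702021407*t^5.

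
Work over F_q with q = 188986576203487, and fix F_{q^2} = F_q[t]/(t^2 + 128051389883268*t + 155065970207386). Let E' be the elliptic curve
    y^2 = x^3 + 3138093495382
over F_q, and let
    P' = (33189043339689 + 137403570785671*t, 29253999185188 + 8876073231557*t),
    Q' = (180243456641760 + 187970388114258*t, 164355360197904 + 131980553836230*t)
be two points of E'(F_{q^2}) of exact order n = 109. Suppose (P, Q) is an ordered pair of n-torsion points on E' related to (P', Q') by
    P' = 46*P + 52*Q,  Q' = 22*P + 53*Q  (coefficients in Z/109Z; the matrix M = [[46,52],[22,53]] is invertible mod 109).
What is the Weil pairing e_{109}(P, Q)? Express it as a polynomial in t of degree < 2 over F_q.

162595484261537 + 21515209997312*t

Alternating bilinearity on E[109] (values in mu_{109} in F_{188986576203487^2}) gives e(P',Q') = e(P,Q)^det(M).
Inverting 95 mod 109: 70. Thus e_{109}(P,Q) = e(P',Q')^{70}.
7-bit Miller (1101101) on E'/F_{188986576203487} with a'=0, b'=3138093495382: accumulate tangent/chord ratios at Q'+S and P'+S'.
f_P(D_Q)/f_Q(D_P) = 89091362755256 + 107159986518662*t.
Finally e_{109}(P,Q) = 162595484261537 + 21515209997312*t.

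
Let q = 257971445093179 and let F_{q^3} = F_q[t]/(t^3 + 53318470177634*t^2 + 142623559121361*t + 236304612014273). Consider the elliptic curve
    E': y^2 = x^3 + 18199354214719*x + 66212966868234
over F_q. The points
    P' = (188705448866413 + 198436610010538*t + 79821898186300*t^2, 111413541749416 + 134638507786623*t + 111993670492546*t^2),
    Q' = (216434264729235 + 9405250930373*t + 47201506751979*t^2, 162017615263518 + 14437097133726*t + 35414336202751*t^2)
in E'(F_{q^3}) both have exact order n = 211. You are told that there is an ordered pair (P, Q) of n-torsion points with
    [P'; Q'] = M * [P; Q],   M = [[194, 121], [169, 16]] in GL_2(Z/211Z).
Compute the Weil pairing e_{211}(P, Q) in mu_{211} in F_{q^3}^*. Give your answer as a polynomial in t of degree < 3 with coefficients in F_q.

171514255121117 + 96068830893599*t + 183207837467397*t^2

The 211-Weil pairing on E[211] over F_{257971445093179} is alternating-bilinear: e_{211}(P',Q') = e_{211}(P,Q)^det(M).
So e_{211}(P,Q) = e_{211}(P',Q')^{157}, since 168*157 = 1 mod 211.
Run Miller on y^2=x^3+18199354214719*x+66212966868234 over F_{257971445093179}: ladder 11010011 (8 bits); e = f_P(D_Q)/f_Q(D_P).
e_{211}(P',Q') = 218969474631990 + 109880201801984*t + 156964020850123*t^2.
Raise to 157: e(P,Q) = 171514255121117 + 96068830893599*t + 183207837467397*t^2 in mu_{211}.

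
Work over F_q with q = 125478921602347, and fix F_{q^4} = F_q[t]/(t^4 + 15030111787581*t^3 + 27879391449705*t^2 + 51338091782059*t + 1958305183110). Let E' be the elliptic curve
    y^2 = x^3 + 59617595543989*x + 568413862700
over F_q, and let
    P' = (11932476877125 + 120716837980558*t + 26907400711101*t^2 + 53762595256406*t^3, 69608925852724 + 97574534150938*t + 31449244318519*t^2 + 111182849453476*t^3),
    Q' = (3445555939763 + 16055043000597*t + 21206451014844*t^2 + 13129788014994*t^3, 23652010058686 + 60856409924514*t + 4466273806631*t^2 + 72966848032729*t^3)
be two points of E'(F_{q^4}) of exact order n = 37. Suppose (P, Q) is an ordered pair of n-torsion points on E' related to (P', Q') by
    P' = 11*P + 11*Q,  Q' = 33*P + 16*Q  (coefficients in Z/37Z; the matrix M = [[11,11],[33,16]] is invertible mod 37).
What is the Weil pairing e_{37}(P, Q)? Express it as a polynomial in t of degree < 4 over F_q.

The 37-Weil pairing on E[37] over F_{125478921602347} is alternating-bilinear: e_{37}(P',Q') = e_{37}(P,Q)^det(M).
So e_{37}(P,Q) = e_{37}(P',Q')^{18}, since 35*18 = 1 mod 37.
Build f_{37,P'} and f_{37,Q'} via the 6-bit ladder of 37=100101_2; evaluate at shifted divisors; quotient in F_{125478921602347^4}.
The quotient is 90426620825484 + 70188001335469*t + 28527762087190*t^2 + 8065653445584*t^3.
Finally e_{37}(P,Q) = 5476093230531 + 47460941589017*t + 113177793743526*t^2 + 26058678411289*t^3.

5476093230531 + 47460941589017*t + 113177793743526*t^2 + 26058678411289*t^3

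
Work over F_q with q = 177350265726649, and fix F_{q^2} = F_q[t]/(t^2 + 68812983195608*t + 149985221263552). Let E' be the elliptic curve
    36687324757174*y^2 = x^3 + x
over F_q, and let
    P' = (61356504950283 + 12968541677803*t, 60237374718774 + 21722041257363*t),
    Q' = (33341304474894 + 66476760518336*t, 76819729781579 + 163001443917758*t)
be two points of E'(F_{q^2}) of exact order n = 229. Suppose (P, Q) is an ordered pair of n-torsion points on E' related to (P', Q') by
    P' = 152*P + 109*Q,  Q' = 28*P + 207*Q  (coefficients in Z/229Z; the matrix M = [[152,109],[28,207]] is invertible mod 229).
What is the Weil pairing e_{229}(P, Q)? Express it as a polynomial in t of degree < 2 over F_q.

127688373002413 + 54471730066286*t

Since e_{229}(P,P)=e_{229}(Q,Q)=1 and e_{229}(Q,P)=e_{229}(P,Q)^{-1}, expanding e_{229}(152*P + 109*Q,28*P + 207*Q) leaves e(P,Q)^det(M).
So e_{229}(P,Q) = e_{229}(P',Q')^{43}, since 16*43 = 1 mod 229.
Set x_W=40811151700721*u, y_W=40811151700721*v; then E': y_W^2=x_W^3+170767330988874*x_W.
Double-and-add over 11100101: 8-1 doublings, 5-1 additions; each step l_{T,T}/v_{2T} or l_{T,P'}/v at Q'+S for random S.
Result: e(P',Q') = 171584826507398 + 40838991463947*t.
Raise to 43: e(P,Q) = 127688373002413 + 54471730066286*t in mu_{229}.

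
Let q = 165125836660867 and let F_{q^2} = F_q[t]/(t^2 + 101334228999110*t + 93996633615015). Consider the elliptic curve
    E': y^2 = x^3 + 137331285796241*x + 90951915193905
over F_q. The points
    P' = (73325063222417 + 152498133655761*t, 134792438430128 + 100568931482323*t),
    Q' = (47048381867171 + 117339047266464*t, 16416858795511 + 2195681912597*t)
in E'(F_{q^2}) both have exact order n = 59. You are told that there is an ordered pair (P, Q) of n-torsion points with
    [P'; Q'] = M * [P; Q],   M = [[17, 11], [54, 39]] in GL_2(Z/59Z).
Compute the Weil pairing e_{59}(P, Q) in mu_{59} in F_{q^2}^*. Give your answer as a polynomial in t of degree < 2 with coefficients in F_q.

Alternating bilinearity on E[59] (values in mu_{59} in F_{165125836660867^2}) gives e(P',Q') = e(P,Q)^det(M).
17*39 - 11*54 = 69; reduced mod 59: det = 10, inverse 6.
Double-and-add over 111011: 6-1 doublings, 5-1 additions; each step l_{T,T}/v_{2T} or l_{T,P'}/v at Q'+S for random S.
e_{59}(P',Q') = 118402367794726 + 70621908559278*t.
Finally e_{59}(P,Q) = 84707198277627 + 116968527264340*t.

84707198277627 + 116968527264340*t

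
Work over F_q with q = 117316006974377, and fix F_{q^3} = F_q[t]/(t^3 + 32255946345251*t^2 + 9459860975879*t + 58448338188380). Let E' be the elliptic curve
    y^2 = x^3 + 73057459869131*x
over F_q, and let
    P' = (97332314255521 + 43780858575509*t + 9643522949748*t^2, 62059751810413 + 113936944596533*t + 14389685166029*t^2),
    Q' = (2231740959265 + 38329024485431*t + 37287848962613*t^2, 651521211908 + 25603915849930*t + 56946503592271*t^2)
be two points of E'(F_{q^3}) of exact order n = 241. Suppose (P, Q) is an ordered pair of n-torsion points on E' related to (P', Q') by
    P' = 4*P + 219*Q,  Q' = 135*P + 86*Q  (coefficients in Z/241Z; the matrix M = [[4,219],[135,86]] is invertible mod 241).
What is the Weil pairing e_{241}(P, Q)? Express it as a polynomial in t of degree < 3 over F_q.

102780958849254 + 97208060355467*t + 14550223460655*t^2

The 241-Weil pairing on E[241] over F_{117316006974377} is alternating-bilinear: e_{241}(P',Q') = e_{241}(P,Q)^det(M).
det M = 4*86 - 219*135 = -29221 = 181 (mod 241); 181^{-1} = 4 (mod 241).
Miller loop for e_{241} over F_{117316006974377^3}: bits of 241 = 11110001; 7 double steps + 4 add steps, l/v at each.
Result: e(P',Q') = 35226554318705 + 52987783960992*t + 49334082485990*t^2.
(35226554318705 + 52987783960992*t + 49334082485990*t^2)^{4} mod (117316006974377,f) = 102780958849254 + 97208060355467*t + 14550223460655*t^2.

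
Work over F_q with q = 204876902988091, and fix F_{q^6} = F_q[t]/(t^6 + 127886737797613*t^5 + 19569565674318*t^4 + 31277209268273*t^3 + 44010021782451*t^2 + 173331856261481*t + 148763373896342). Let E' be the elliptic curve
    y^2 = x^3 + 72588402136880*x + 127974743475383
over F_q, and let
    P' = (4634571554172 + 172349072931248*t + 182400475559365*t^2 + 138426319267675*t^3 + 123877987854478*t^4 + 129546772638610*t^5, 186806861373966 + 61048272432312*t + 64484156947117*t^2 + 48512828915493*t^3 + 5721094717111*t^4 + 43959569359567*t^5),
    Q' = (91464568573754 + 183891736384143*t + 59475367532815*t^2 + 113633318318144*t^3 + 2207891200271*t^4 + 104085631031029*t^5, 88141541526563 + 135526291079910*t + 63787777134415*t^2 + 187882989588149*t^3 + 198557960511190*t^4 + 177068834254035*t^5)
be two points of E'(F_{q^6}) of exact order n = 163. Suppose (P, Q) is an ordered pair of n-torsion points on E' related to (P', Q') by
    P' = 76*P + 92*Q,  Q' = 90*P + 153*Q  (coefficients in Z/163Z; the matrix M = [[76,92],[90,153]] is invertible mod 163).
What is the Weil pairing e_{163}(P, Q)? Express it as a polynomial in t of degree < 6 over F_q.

109543903066413 + 158618814998813*t + 161255613433971*t^2 + 100021076589940*t^3 + 167952689281262*t^4 + 78602114301014*t^5

Since e_{163}(P,P)=e_{163}(Q,Q)=1 and e_{163}(Q,P)=e_{163}(P,Q)^{-1}, expanding e_{163}(76*P + 92*Q,90*P + 153*Q) leaves e(P,Q)^det(M).
76*153 - 92*90 = 3348; reduced mod 163: det = 88, inverse 113.
Miller loop for e_{163} over F_{204876902988091^6}: bits of 163 = 10100011; 7 double steps + 3 add steps, l/v at each.
The quotient is 105296114527130 + 189915480884808*t + 183968819381456*t^2 + 7039486990202*t^3 + 91323982221160*t^4 + 132156237390473*t^5.
e_{163}(P,Q) = (105296114527130 + 189915480884808*t + 183968819381456*t^2 + 7039486990202*t^3 + 91323982221160*t^4 + 132156237390473*t^5)^{113} = 109543903066413 + 158618814998813*t + 161255613433971*t^2 + 100021076589940*t^3 + 167952689281262*t^4 + 78602114301014*t^5.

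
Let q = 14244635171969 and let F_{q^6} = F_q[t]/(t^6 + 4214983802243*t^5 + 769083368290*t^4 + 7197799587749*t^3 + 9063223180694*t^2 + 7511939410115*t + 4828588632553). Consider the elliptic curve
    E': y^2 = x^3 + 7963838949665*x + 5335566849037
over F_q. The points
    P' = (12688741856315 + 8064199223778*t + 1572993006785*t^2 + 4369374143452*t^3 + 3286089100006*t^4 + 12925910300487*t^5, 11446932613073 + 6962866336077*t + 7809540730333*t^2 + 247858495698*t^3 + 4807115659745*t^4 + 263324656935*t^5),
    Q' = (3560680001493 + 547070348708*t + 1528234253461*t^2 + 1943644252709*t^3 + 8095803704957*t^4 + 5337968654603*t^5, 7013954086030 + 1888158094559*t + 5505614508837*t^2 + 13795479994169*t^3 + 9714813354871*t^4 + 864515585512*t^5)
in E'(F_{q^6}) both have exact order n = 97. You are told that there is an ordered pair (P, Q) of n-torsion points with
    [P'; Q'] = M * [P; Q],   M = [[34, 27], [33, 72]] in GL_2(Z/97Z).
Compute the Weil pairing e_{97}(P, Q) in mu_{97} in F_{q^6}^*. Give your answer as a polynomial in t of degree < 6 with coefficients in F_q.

2109378964717 + 3298215869598*t + 10294431894049*t^2 + 8805169293707*t^3 + 2445884365490*t^4 + 4919620408355*t^5

The 97-Weil pairing on E[97] over F_{14244635171969} is alternating-bilinear: e_{97}(P',Q') = e_{97}(P,Q)^det(M).
Hence e(P,Q) = e(P',Q')^{39} where 39 = 5^{-1} mod 97.
Miller loop for e_{97} over F_{14244635171969^6}: bits of 97 = 1100001; 6 double steps + 2 add steps, l/v at each.
Miller gives e_{97}(P',Q') = 2734178401092 + 182394525507*t + 11082029836029*t^2 + 7458970999492*t^3 + 4394084580339*t^4 + 4368288393101*t^5 in F_{14244635171969^6}.
Hence e(P,Q) = 2109378964717 + 3298215869598*t + 10294431894049*t^2 + 8805169293707*t^3 + 2445884365490*t^4 + 4919620408355*t^5 in F_{14244635171969^6}^*.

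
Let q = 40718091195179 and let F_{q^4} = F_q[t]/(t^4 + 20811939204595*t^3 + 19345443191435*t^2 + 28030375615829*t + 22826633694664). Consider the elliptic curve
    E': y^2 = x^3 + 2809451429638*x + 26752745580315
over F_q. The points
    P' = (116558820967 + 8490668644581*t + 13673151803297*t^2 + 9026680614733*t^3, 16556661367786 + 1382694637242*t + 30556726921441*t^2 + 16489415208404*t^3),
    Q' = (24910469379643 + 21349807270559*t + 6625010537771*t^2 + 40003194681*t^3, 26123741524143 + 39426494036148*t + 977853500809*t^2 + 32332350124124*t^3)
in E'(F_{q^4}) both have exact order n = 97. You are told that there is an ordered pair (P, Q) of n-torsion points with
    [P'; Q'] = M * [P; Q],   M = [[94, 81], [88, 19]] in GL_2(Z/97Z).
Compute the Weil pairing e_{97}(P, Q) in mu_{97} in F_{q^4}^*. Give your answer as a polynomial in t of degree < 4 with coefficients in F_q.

Alternating bilinearity on E[97] (values in mu_{97} in F_{40718091195179^4}) gives e(P',Q') = e(P,Q)^det(M).
So e_{97}(P,Q) = e_{97}(P',Q')^{83}, since 90*83 = 1 mod 97.
Build f_{97,P'} and f_{97,Q'} via the 7-bit ladder of 97=1100001_2; evaluate at shifted divisors; quotient in F_{40718091195179^4}.
The quotient is 14896077210955 + 19280460944930*t + 33218035814618*t^2 + 4105831934174*t^3.
Hence e(P,Q) = 681211441853 + 30660724793977*t + 4185941187027*t^2 + 24021162077884*t^3 in F_{40718091195179^4}^*.

681211441853 + 30660724793977*t + 4185941187027*t^2 + 24021162077884*t^3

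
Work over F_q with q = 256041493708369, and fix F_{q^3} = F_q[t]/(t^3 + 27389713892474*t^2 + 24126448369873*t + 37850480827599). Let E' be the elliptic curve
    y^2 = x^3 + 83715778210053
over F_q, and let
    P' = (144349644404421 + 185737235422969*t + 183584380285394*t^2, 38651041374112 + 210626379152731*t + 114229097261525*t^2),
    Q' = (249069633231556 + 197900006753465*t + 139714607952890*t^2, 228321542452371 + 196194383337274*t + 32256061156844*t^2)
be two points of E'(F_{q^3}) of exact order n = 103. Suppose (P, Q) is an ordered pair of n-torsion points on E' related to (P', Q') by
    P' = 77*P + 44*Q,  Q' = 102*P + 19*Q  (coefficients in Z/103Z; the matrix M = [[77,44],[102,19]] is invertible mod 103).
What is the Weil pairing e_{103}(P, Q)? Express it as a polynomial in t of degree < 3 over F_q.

e_{103}(aP+bQ,cP+dQ) = e_{103}(P,Q)^(ad-bc); with (a,b,c,d)=(77,44,102,19) this gives the det-103 law.
Hence e(P,Q) = e(P',Q')^{84} where 84 = 65^{-1} mod 103.
n = 103 = (1100111)_2 (7 bits, wt 5); accumulate f_{103,P'}(Q'+S)/f_{103,P'}(S) along the 6-step ladder.
So e_{103}(P',Q') = 157077458553328 + 9732157819981*t + 202087494381749*t^2.
Thus e_{103}(P,Q) = 207798938006996 + 254959703180671*t + 154018257775153*t^2.

207798938006996 + 254959703180671*t + 154018257775153*t^2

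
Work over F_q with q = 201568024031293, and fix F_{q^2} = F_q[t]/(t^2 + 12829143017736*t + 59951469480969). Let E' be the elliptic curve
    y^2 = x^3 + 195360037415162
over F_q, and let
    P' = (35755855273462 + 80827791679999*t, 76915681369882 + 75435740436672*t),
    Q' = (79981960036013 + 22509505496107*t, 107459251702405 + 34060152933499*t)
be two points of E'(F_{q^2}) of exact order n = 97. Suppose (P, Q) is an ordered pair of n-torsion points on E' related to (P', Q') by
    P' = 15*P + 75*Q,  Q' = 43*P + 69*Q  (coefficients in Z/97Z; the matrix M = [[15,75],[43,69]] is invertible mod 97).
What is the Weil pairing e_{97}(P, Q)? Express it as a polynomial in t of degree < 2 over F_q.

The 97-Weil pairing on E[97] over F_{201568024031293} is alternating-bilinear: e_{97}(P',Q') = e_{97}(P,Q)^det(M).
det M = 15*69 - 75*43 = -2190 = 41 (mod 97); 41^{-1} = 71 (mod 97).
Double-and-add over 1100001: 7-1 doublings, 3-1 additions; each step l_{T,T}/v_{2T} or l_{T,P'}/v at Q'+S for random S.
So e_{97}(P',Q') = 9524442251318 + 88603049953694*t.
Raise to 71: e(P,Q) = 84019903488078 + 20096977942711*t in mu_{97}.

84019903488078 + 20096977942711*t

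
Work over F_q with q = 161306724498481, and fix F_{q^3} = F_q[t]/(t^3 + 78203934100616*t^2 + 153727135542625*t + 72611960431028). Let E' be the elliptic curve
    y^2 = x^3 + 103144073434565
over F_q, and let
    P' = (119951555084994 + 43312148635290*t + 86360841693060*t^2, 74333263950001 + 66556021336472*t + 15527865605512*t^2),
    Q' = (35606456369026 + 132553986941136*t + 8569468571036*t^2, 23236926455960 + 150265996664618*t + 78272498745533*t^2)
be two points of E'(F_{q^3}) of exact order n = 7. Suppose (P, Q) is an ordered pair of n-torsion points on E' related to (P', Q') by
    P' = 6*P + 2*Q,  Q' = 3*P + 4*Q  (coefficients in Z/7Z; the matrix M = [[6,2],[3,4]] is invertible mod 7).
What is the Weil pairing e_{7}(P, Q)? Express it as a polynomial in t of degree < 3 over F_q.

The 7-Weil pairing on E[7] over F_{161306724498481} is alternating-bilinear: e_{7}(P',Q') = e_{7}(P,Q)^det(M).
Hence e(P,Q) = e(P',Q')^{2} where 2 = 4^{-1} mod 7.
Build f_{7,P'} and f_{7,Q'} via the 3-bit ladder of 7=111_2; evaluate at shifted divisors; quotient in F_{161306724498481^3}.
f_P(D_Q)/f_Q(D_P) = 72451511950576 + 109471280570941*t + 47817560862693*t^2.
e_{7}(P,Q) = (72451511950576 + 109471280570941*t + 47817560862693*t^2)^{2} = 42995422170112 + 34944665988466*t + 153755891858771*t^2.

42995422170112 + 34944665988466*t + 153755891858771*t^2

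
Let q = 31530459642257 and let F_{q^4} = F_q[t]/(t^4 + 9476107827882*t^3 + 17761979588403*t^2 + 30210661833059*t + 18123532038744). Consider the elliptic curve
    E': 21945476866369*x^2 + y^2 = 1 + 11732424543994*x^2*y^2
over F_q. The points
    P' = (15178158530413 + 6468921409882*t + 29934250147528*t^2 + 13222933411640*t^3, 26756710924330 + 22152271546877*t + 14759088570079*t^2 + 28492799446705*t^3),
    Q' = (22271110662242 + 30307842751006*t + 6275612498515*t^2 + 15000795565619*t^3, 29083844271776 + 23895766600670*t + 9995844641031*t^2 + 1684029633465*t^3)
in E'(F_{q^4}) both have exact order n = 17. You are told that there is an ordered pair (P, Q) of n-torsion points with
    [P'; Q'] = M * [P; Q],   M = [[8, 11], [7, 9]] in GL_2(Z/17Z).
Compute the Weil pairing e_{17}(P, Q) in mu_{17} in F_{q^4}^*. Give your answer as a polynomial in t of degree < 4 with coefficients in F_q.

4255325331491 + 30516246820619*t + 22225553362394*t^2 + 5245236969338*t^3

Since e_{17}(P,P)=e_{17}(Q,Q)=1 and e_{17}(Q,P)=e_{17}(P,Q)^{-1}, expanding e_{17}(8*P + 11*Q,7*P + 9*Q) leaves e(P,Q)^det(M).
8*9 - 11*7 = -5; reduced mod 17: det = 12, inverse 10.
Edwards->Montgomery: u=(1+y)/(1-y), v=u/x -> 2933616757601v^2=u^3+614650232598u^2+u; then x_W=10435877991158u+357906961351: y^2=x^3+13818252679036*x+7865551977861.
5-bit Miller (10001) on E'/F_{31530459642257} with a'=13818252679036, b'=7865551977861: accumulate tangent/chord ratios at Q'+S and P'+S'.
The quotient is 2482494890544 + 27788397270917*t + 6575116321178*t^2 + 14667497031100*t^3.
Hence e(P,Q) = 4255325331491 + 30516246820619*t + 22225553362394*t^2 + 5245236969338*t^3 in F_{31530459642257^4}^*.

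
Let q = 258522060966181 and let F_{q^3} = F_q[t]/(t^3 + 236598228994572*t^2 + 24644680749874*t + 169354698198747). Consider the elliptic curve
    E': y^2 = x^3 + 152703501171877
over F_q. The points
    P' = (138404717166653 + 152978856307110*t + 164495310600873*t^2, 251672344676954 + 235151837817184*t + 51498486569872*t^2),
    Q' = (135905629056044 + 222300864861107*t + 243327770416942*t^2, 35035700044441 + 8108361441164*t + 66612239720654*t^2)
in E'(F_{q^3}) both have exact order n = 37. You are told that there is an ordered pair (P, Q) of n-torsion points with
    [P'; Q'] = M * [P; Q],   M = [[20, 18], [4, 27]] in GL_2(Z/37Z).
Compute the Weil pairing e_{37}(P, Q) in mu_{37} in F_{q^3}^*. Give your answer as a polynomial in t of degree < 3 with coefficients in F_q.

e_{37} is bilinear + alternating on E[37], so e_{37}(20*P + 18*Q, 4*P + 27*Q) = e_{37}(P,Q)^(20*27-18*4).
det M = 20*27 - 18*4 = 468 = 24 (mod 37); 24^{-1} = 17 (mod 37).
Miller loop for e_{37} over F_{258522060966181^3}: bits of 37 = 100101; 5 double steps + 2 add steps, l/v at each.
Miller gives e_{37}(P',Q') = 69254555843355 + 36232021256603*t + 37521443205710*t^2 in F_{258522060966181^3}.
e_{37}(P,Q) = (69254555843355 + 36232021256603*t + 37521443205710*t^2)^{17} = 6278648094048 + 117915161740177*t + 122779481631381*t^2.

6278648094048 + 117915161740177*t + 122779481631381*t^2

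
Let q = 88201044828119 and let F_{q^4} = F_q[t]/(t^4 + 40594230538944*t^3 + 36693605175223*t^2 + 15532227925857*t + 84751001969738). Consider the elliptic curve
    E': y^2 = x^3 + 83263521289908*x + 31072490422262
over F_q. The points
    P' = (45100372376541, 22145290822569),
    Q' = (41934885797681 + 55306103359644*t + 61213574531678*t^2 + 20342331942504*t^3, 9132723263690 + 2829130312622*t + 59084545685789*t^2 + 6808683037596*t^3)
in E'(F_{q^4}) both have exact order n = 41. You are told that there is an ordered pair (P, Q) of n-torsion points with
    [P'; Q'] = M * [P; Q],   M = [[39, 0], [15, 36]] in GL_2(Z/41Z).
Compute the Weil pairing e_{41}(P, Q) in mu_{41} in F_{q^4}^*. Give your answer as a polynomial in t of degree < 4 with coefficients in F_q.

34611482288087 + 39298613192126*t + 5655423449259*t^2 + 24308405438319*t^3

e_{41} is bilinear + alternating on E[41], so e_{41}(39*P, 15*P + 36*Q) = e_{41}(P,Q)^(39*36-0*15).
Hence e(P,Q) = e(P',Q')^{37} where 37 = 10^{-1} mod 41.
Run Miller on y^2=x^3+83263521289908*x+31072490422262 over F_{88201044828119}: ladder 101001 (6 bits); e = f_P(D_Q)/f_Q(D_P).
f_P(D_Q)/f_Q(D_P) = 49790205911210 + 13206814489502*t + 17277815799394*t^2 + 79580009991984*t^3.
Thus e_{41}(P,Q) = 34611482288087 + 39298613192126*t + 5655423449259*t^2 + 24308405438319*t^3.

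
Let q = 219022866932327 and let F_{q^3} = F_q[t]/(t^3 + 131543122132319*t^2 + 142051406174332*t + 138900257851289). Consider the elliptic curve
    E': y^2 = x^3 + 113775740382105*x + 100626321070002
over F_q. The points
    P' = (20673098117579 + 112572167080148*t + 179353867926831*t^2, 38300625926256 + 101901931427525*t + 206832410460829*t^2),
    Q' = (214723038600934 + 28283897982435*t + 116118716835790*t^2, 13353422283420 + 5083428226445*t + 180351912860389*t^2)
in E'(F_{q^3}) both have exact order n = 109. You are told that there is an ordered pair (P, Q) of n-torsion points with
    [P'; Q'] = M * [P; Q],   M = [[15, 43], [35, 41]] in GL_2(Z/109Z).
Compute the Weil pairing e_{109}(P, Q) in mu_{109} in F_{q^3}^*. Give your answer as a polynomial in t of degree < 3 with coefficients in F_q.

149019141337235 + 216938939253219*t + 154154607181678*t^2

The 109-Weil pairing on E[109] over F_{219022866932327} is alternating-bilinear: e_{109}(P',Q') = e_{109}(P,Q)^det(M).
Hence e(P,Q) = e(P',Q')^{6} where 6 = 91^{-1} mod 109.
7-bit Miller (1101101) on E'/F_{219022866932327} with a'=113775740382105, b'=100626321070002: accumulate tangent/chord ratios at Q'+S and P'+S'.
Miller gives e_{109}(P',Q') = 31301459189437 + 35496994263102*t + 178876984680672*t^2 in F_{219022866932327^3}.
Thus e_{109}(P,Q) = 149019141337235 + 216938939253219*t + 154154607181678*t^2.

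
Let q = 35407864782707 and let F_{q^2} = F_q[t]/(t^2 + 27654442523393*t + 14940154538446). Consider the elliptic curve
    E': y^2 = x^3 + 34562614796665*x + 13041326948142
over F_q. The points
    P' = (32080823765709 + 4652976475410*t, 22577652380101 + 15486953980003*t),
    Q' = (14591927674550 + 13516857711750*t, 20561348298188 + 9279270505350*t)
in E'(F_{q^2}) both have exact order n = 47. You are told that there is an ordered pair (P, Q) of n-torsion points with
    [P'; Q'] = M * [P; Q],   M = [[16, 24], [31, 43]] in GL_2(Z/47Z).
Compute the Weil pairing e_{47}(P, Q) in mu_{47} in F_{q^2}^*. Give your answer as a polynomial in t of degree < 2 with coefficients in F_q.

Under M = [[16,24],[31,43]] in GL_2(Z/47), e_{47}(P',Q') = e_{47}(P,Q)^(16*43-24*31 mod 47).
Inverting 38 mod 47: 26. Thus e_{47}(P,Q) = e(P',Q')^{26}.
6-bit Miller (101111) on E'/F_{35407864782707} with a'=34562614796665, b'=13041326948142: accumulate tangent/chord ratios at Q'+S and P'+S'.
e_{47}(P',Q') = 34983550638846 + 23654936563245*t.
Hence e(P,Q) = 11361994649363 + 30819059575598*t in F_{35407864782707^2}^*.

11361994649363 + 30819059575598*t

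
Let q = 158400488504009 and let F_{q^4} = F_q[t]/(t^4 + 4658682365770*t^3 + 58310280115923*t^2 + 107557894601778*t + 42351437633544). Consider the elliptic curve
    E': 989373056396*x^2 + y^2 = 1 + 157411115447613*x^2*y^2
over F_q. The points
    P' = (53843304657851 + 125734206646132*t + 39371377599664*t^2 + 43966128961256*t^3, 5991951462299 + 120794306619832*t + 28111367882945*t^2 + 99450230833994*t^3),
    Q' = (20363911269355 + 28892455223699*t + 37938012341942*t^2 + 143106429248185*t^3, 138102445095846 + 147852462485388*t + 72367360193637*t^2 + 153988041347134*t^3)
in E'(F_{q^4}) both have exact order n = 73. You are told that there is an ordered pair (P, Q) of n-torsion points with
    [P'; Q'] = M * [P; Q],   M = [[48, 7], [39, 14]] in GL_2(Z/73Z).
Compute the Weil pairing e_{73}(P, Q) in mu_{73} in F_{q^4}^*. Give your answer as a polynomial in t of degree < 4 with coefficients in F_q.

129922299493237 + 117581428925652*t + 28434006882669*t^2 + 22357154078039*t^3

e_{73}(aP+bQ,cP+dQ) = e_{73}(P,Q)^(ad-bc); with (a,b,c,d)=(48,7,39,14) this gives the det-73 law.
Hence e(P,Q) = e(P',Q')^{58} where 58 = 34^{-1} mod 73.
Edwards a_E,d_E -> Montgomery A=0,B=152397056558491 -> Weierstrass 16252653794291,0 via alpha=0,beta=494686528198.
n = 73 = (1001001)_2 (7 bits, wt 3); accumulate f_{73,P'}(Q'+S)/f_{73,P'}(S) along the 6-step ladder.
So e_{73}(P',Q') = 89419672643876 + 107922314028529*t + 39291893882266*t^2 + 39730128275270*t^3.
e_{73}(P,Q) = (89419672643876 + 107922314028529*t + 39291893882266*t^2 + 39730128275270*t^3)^{58} = 129922299493237 + 117581428925652*t + 28434006882669*t^2 + 22357154078039*t^3.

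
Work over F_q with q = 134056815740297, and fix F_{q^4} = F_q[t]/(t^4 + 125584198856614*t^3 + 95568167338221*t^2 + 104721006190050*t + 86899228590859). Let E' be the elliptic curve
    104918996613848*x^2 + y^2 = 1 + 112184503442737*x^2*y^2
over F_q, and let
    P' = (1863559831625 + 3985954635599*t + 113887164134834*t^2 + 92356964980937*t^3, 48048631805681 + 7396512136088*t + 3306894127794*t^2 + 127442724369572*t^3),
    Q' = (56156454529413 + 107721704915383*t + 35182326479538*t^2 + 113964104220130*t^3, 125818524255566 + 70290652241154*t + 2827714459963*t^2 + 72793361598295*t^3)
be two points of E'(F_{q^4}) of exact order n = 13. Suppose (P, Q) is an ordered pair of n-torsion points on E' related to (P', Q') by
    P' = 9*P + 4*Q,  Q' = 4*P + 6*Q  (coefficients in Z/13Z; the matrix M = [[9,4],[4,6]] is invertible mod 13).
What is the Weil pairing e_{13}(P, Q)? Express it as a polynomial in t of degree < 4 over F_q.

113758766675703 + 118808142950128*t + 67875041589541*t^2 + 123049015825738*t^3

e_{13} is bilinear + alternating on E[13], so e_{13}(9*P + 4*Q, 4*P + 6*Q) = e_{13}(P,Q)^(9*6-4*4).
9*6 - 4*4 = 38; reduced mod 13: det = 12, inverse 12.
Edwards a_E,d_E -> Montgomery A=47434523769643,B=39405161818406 -> Weierstrass 5172754815734,0 via alpha=103212324546246,beta=31697827227852.
Run Miller on y^2=x^3+5172754815734*x over F_{134056815740297}: ladder 1101 (4 bits); e = f_P(D_Q)/f_Q(D_P).
So e_{13}(P',Q') = 101018882283370 + 4330007090997*t + 123492767933909*t^2 + 47608813242727*t^3.
Finally e_{13}(P,Q) = 113758766675703 + 118808142950128*t + 67875041589541*t^2 + 123049015825738*t^3.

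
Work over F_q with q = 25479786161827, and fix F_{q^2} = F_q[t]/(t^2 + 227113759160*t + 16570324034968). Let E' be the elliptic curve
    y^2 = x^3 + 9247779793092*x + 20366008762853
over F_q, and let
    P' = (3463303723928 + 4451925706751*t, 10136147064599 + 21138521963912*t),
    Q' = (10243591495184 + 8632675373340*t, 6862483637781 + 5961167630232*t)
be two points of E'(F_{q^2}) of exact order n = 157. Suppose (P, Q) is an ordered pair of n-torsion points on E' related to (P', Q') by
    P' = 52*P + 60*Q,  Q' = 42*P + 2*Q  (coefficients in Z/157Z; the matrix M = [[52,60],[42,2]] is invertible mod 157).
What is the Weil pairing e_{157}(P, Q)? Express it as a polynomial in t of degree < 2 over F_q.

The 157-Weil pairing on E[157] over F_{25479786161827} is alternating-bilinear: e_{157}(P',Q') = e_{157}(P,Q)^det(M).
Inverting 96 mod 157: 18. Thus e_{157}(P,Q) = e(P',Q')^{18}.
n = 157 = (10011101)_2 (8 bits, wt 5); accumulate f_{157,P'}(Q'+S)/f_{157,P'}(S) along the 7-step ladder.
f_P(D_Q)/f_Q(D_P) = 4597327602979 + 21308255070329*t.
Finally e_{157}(P,Q) = 24308286507414 + 9161853735099*t.

24308286507414 + 9161853735099*t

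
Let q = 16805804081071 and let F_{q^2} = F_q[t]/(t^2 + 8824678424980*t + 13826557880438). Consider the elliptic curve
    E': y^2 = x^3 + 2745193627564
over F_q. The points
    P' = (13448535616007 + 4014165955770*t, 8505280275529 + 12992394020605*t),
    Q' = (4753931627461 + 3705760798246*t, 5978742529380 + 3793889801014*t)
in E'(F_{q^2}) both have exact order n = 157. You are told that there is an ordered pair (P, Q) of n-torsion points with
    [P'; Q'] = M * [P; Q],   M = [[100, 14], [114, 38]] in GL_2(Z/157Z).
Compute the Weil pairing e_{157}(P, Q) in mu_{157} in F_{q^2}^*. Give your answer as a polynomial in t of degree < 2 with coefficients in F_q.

7093589246775 + 9808620091030*t

e_{157}(aP+bQ,cP+dQ) = e_{157}(P,Q)^(ad-bc); with (a,b,c,d)=(100,14,114,38) this gives the det-157 law.
Inverting 6 mod 157: 131. Thus e_{157}(P,Q) = e(P',Q')^{131}.
n = 157 = (10011101)_2 (8 bits, wt 5); accumulate f_{157,P'}(Q'+S)/f_{157,P'}(S) along the 7-step ladder.
So e_{157}(P',Q') = 9490364701569 + 10061686651221*t.
(9490364701569 + 10061686651221*t)^{131} mod (16805804081071,f) = 7093589246775 + 9808620091030*t.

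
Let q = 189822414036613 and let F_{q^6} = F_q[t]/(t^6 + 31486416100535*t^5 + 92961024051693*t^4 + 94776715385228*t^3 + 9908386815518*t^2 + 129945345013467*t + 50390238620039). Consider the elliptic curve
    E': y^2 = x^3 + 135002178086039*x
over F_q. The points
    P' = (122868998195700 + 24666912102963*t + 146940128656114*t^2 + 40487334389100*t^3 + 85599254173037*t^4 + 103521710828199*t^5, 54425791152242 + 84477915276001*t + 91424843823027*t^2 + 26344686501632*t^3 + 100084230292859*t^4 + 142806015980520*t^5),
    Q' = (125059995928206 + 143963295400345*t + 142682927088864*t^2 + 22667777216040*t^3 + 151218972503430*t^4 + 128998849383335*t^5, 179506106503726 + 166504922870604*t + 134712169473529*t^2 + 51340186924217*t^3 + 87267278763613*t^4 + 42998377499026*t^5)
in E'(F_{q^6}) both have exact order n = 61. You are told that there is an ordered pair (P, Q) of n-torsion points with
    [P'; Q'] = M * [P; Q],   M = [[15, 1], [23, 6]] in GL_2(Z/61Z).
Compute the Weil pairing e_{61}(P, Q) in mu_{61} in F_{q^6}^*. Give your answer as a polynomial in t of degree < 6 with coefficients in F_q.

102183048976480 + 82360501027811*t + 40989073439882*t^2 + 97613527762122*t^3 + 7430273678181*t^4 + 335170355500*t^5

The 61-Weil pairing on E[61] over F_{189822414036613} is alternating-bilinear: e_{61}(P',Q') = e_{61}(P,Q)^det(M).
So e_{61}(P,Q) = e_{61}(P',Q')^{51}, since 6*51 = 1 mod 61.
Build f_{61,P'} and f_{61,Q'} via the 6-bit ladder of 61=111101_2; evaluate at shifted divisors; quotient in F_{189822414036613^6}.
Miller gives e_{61}(P',Q') = 162382866244478 + 114565117585751*t + 33665040191*t^2 + 120625062121759*t^3 + 25822270791197*t^4 + 136681211460877*t^5 in F_{189822414036613^6}.
Hence e(P,Q) = 102183048976480 + 82360501027811*t + 40989073439882*t^2 + 97613527762122*t^3 + 7430273678181*t^4 + 335170355500*t^5 in F_{189822414036613^6}^*.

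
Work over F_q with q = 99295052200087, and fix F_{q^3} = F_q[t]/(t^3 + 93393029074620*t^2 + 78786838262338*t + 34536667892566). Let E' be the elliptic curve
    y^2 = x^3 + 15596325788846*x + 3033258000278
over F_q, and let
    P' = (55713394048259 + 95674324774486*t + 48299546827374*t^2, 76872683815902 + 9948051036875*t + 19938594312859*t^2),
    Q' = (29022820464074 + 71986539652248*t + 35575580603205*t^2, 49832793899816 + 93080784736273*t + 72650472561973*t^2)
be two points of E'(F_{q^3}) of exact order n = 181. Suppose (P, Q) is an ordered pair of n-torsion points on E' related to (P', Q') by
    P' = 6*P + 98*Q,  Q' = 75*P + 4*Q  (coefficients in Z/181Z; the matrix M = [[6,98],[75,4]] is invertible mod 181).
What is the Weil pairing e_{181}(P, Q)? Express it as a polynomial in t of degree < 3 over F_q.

92431726172272 + 69074630477764*t + 96249142675140*t^2

The 181-Weil pairing on E[181] over F_{99295052200087} is alternating-bilinear: e_{181}(P',Q') = e_{181}(P,Q)^det(M).
det M = 6*4 - 98*75 = -7326 = 95 (mod 181); 95^{-1} = 141 (mod 181).
Run Miller on y^2=x^3+15596325788846*x+3033258000278 over F_{99295052200087}: ladder 10110101 (8 bits); e = f_P(D_Q)/f_Q(D_P).
Result: e(P',Q') = 40852479442543 + 59808350058861*t + 51142773777597*t^2.
Hence e(P,Q) = 92431726172272 + 69074630477764*t + 96249142675140*t^2 in F_{99295052200087^3}^*.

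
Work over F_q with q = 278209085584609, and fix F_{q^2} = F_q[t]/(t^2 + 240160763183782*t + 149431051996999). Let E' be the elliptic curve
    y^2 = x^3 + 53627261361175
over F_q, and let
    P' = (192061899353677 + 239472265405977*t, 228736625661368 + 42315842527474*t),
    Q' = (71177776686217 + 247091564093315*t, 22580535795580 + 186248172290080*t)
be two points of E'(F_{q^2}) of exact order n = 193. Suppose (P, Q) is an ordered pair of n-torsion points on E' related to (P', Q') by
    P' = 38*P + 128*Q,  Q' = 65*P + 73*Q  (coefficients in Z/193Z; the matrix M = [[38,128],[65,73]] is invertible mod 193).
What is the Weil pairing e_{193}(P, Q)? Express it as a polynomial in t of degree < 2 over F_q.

e_{193} is bilinear + alternating on E[193], so e_{193}(38*P + 128*Q, 65*P + 73*Q) = e_{193}(P,Q)^(38*73-128*65).
det(M) mod 193 = 51; its inverse in (Z/193)^* is 53 (check: 51*53 mod 193 = 1).
n = 193 = (11000001)_2 (8 bits, wt 3); accumulate f_{193,P'}(Q'+S)/f_{193,P'}(S) along the 7-step ladder.
f_P(D_Q)/f_Q(D_P) = 144494196112790 + 275638466350877*t.
Finally e_{193}(P,Q) = 31335793107259 + 93490587361994*t.

31335793107259 + 93490587361994*t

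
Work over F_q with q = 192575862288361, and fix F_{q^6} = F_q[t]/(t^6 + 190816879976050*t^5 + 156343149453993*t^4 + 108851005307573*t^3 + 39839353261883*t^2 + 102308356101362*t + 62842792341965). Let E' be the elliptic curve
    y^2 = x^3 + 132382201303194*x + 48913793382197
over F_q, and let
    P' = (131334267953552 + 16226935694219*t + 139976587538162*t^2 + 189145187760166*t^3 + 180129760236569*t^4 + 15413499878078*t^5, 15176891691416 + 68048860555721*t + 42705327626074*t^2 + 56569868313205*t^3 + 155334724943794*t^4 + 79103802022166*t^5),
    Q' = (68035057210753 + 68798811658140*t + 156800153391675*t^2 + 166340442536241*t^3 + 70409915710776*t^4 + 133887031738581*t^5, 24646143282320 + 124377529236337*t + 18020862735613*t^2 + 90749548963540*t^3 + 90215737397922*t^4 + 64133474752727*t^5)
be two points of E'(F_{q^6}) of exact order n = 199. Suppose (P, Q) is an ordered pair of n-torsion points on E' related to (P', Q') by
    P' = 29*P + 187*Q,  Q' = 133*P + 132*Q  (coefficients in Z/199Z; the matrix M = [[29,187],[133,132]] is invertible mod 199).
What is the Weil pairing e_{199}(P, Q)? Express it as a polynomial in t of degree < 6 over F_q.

Under M = [[29,187],[133,132]] in GL_2(Z/199), e_{199}(P',Q') = e_{199}(P,Q)^(29*132-187*133 mod 199).
So e_{199}(P,Q) = e_{199}(P',Q')^{160}, since 51*160 = 1 mod 199.
n = 199 = (11000111)_2 (8 bits, wt 5); accumulate f_{199,P'}(Q'+S)/f_{199,P'}(S) along the 7-step ladder.
Miller gives e_{199}(P',Q') = 84916101978112 + 164512167082790*t + 178576557597233*t^2 + 116705524973753*t^3 + 156932282439987*t^4 + 155756313561275*t^5 in F_{192575862288361^6}.
Raise to 160: e(P,Q) = 8405350777663 + 101366898655247*t + 190413979595094*t^2 + 112252955314348*t^3 + 154382117655767*t^4 + 154731961702832*t^5 in mu_{199}.

8405350777663 + 101366898655247*t + 190413979595094*t^2 + 112252955314348*t^3 + 154382117655767*t^4 + 154731961702832*t^5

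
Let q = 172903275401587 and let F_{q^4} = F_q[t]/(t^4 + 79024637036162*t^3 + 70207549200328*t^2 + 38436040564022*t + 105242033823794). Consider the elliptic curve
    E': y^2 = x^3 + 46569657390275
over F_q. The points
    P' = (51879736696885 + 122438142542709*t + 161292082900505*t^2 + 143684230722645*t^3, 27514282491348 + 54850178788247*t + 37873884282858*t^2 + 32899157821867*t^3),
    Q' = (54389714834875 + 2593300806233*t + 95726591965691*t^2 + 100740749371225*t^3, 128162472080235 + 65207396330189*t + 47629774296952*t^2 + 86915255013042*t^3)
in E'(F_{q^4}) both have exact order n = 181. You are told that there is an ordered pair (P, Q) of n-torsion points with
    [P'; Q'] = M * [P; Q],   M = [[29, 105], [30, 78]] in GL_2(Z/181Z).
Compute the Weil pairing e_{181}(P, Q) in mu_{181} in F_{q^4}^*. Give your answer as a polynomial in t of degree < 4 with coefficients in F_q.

e_{181}(aP+bQ,cP+dQ) = e_{181}(P,Q)^(ad-bc); with (a,b,c,d)=(29,105,30,78) this gives the det-181 law.
Hence e(P,Q) = e(P',Q')^{32} where 32 = 17^{-1} mod 181.
Build f_{181,P'} and f_{181,Q'} via the 8-bit ladder of 181=10110101_2; evaluate at shifted divisors; quotient in F_{172903275401587^4}.
f_P(D_Q)/f_Q(D_P) = 134171005033252 + 102148677668052*t + 120529587451474*t^2 + 10502502590205*t^3.
Raise to 32: e(P,Q) = 133431701795911 + 2786434099967*t + 876155224109*t^2 + 32234705826518*t^3 in mu_{181}.

133431701795911 + 2786434099967*t + 876155224109*t^2 + 32234705826518*t^3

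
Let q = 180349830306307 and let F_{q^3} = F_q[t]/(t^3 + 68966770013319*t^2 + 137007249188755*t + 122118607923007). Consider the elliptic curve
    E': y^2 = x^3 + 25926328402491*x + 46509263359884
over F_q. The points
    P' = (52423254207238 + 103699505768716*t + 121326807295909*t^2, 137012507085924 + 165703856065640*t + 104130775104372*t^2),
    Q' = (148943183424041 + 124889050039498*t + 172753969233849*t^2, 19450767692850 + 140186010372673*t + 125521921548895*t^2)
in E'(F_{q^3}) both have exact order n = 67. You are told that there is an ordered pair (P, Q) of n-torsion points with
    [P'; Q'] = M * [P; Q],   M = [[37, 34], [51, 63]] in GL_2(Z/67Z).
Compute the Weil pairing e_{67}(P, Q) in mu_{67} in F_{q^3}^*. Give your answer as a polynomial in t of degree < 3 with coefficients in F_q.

e_{67}(aP+bQ,cP+dQ) = e_{67}(P,Q)^(ad-bc); with (a,b,c,d)=(37,34,51,63) this gives the det-67 law.
det M = 37*63 - 34*51 = 597 = 61 (mod 67); 61^{-1} = 11 (mod 67).
Run Miller on y^2=x^3+25926328402491*x+46509263359884 over F_{180349830306307}: ladder 1000011 (7 bits); e = f_P(D_Q)/f_Q(D_P).
So e_{67}(P',Q') = 126225430267180 + 158134262627005*t + 106465897260338*t^2.
Thus e_{67}(P,Q) = 11475890892037 + 85510850404996*t + 169875798738480*t^2.

11475890892037 + 85510850404996*t + 169875798738480*t^2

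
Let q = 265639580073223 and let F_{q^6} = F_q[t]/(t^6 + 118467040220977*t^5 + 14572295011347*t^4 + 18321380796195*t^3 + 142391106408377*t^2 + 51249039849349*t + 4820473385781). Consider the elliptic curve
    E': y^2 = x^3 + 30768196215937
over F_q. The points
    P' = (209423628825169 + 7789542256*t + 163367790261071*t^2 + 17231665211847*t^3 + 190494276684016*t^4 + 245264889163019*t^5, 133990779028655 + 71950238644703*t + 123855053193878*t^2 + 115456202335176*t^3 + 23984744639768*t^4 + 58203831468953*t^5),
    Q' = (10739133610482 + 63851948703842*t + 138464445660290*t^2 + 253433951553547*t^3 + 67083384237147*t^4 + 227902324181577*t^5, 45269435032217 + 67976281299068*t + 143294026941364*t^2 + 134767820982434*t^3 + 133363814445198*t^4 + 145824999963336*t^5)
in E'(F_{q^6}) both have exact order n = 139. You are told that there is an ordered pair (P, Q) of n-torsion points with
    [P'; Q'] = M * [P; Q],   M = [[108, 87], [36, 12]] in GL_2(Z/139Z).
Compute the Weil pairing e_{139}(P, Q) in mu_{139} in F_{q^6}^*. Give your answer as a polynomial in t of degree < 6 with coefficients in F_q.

e_{139}(aP+bQ,cP+dQ) = e_{139}(P,Q)^(ad-bc); with (a,b,c,d)=(108,87,36,12) this gives the det-139 law.
So e_{139}(P,Q) = e_{139}(P',Q')^{115}, since 110*115 = 1 mod 139.
Double-and-add over 10001011: 8-1 doublings, 4-1 additions; each step l_{T,T}/v_{2T} or l_{T,P'}/v at Q'+S for random S.
Result: e(P',Q') = 194647495951522 + 30982207059886*t + 177168959434982*t^2 + 259976663167281*t^3 + 68491892282638*t^4 + 122082157738709*t^5.
Finally e_{139}(P,Q) = 245404113014519 + 229191271405876*t + 78288629245397*t^2 + 46121809278466*t^3 + 220913686761959*t^4 + 11685480487859*t^5.

245404113014519 + 229191271405876*t + 78288629245397*t^2 + 46121809278466*t^3 + 220913686761959*t^4 + 11685480487859*t^5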